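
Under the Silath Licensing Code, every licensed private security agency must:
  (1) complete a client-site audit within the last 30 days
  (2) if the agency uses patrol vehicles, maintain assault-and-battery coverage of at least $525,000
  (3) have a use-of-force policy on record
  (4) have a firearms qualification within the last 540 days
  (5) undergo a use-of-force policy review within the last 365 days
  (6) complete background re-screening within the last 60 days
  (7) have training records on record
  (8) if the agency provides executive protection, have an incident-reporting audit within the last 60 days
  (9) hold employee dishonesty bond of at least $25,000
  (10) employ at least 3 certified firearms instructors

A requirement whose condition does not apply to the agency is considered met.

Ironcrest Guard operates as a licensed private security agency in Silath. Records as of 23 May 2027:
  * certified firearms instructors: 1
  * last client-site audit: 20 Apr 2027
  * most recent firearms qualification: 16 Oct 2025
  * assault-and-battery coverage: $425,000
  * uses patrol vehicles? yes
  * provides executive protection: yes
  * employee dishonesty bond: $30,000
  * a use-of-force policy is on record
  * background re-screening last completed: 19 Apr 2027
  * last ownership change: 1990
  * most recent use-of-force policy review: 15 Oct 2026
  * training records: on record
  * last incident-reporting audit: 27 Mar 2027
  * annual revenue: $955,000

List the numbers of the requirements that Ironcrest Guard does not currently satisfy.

1, 2, 4, 10

1. client-site audit 33 days ago vs limit 30 → not met
2. condition 'uses patrol vehicles' holds; assault-and-battery coverage $425,000 < $525,000 → not met
3. use-of-force policy present → met
4. firearms qualification 584 days ago vs limit 540 → not met
5. use-of-force policy review 220 days ago vs limit 365 → met
6. background re-screening 34 days ago vs limit 60 → met
7. training records present → met
8. condition 'provides executive protection' holds; incident-reporting audit 57 days ago vs limit 60 → met
9. employee dishonesty bond $30,000 ≥ $25,000 → met
10. certified firearms instructors 1 < 3 → not met
Not met: 1, 2, 4, 10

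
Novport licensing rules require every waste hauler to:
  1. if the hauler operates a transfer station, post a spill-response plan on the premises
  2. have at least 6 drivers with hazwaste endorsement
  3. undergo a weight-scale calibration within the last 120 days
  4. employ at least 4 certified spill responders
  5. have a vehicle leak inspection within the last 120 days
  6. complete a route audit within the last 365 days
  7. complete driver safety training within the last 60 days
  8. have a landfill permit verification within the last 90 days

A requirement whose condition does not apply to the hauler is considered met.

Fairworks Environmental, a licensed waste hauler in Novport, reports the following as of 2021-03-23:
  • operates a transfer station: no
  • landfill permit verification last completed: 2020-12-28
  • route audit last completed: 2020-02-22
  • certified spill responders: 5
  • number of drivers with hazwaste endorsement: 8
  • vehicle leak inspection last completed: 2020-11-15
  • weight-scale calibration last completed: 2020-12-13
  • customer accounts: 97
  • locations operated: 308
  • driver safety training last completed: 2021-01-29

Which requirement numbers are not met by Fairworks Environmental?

1. condition 'operates a transfer station' does not hold → requirement n/a → met
2. drivers with hazwaste endorsement 8 ≥ 6 → met
3. weight-scale calibration 100 days ago vs limit 120 → met
4. certified spill responders 5 ≥ 4 → met
5. vehicle leak inspection 128 days ago vs limit 120 → not met
6. route audit 395 days ago vs limit 365 → not met
7. driver safety training 53 days ago vs limit 60 → met
8. landfill permit verification 85 days ago vs limit 90 → met
Not met: 5, 6

5, 6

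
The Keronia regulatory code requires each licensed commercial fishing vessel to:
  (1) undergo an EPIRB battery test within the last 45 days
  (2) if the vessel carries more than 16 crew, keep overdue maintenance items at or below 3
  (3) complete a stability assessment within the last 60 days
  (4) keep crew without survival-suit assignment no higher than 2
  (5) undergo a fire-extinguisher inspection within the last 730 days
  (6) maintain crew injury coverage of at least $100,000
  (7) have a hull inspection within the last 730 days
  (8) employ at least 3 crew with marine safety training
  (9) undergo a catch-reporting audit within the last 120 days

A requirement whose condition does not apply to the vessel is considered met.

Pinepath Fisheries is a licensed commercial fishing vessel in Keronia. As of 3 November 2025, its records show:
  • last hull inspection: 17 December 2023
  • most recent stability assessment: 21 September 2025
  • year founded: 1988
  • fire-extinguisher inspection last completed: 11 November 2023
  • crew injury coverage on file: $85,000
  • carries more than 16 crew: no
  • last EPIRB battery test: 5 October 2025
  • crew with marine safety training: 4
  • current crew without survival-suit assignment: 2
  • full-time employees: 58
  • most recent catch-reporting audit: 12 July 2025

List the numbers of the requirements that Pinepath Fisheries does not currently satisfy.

6

1. EPIRB battery test 29 days ago vs limit 45 → met
2. condition 'carries more than 16 crew' does not hold → requirement n/a → met
3. stability assessment 43 days ago vs limit 60 → met
4. crew without survival-suit assignment 2 ≤ 2 → met
5. fire-extinguisher inspection 723 days ago vs limit 730 → met
6. crew injury coverage $85,000 < $100,000 → not met
7. hull inspection 687 days ago vs limit 730 → met
8. crew with marine safety training 4 ≥ 3 → met
9. catch-reporting audit 114 days ago vs limit 120 → met
Not met: 6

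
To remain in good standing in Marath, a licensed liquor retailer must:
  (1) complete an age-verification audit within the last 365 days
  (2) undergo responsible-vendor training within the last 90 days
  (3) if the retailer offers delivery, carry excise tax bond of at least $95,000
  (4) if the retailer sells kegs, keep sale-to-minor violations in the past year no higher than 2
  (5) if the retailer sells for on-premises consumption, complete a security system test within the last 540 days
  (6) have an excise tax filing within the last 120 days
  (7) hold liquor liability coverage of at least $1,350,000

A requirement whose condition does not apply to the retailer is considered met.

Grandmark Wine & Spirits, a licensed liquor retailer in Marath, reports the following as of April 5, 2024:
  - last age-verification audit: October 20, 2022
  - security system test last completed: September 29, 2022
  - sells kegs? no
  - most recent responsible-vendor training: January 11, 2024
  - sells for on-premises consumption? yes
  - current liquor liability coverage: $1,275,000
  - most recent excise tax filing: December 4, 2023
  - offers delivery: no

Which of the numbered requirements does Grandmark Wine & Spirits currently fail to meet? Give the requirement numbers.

1, 5, 6, 7

1. age-verification audit 533 days ago vs limit 365 → not met
2. responsible-vendor training 85 days ago vs limit 90 → met
3. condition 'offers delivery' does not hold → requirement n/a → met
4. condition 'sells kegs' does not hold → requirement n/a → met
5. condition 'sells for on-premises consumption' holds; security system test 554 days ago vs limit 540 → not met
6. excise tax filing 123 days ago vs limit 120 → not met
7. liquor liability coverage $1,275,000 < $1,350,000 → not met
Not met: 1, 5, 6, 7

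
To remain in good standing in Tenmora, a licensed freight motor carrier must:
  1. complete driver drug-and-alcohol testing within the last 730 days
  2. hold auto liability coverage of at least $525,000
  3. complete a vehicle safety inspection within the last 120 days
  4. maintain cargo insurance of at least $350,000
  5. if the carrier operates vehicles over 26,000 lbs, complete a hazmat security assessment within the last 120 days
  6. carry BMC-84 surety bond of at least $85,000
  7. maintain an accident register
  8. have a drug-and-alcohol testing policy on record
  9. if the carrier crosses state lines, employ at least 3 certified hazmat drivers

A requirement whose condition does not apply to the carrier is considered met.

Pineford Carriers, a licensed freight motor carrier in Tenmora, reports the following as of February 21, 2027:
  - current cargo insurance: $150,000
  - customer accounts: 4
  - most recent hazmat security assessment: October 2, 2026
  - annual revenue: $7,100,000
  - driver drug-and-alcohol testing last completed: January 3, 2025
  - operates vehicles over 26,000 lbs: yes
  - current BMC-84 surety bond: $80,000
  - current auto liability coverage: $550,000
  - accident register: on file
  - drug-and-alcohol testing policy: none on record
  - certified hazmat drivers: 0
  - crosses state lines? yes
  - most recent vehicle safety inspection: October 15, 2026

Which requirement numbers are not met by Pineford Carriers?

1, 3, 4, 5, 6, 8, 9

1. driver drug-and-alcohol testing 779 days ago vs limit 730 → not met
2. auto liability coverage $550,000 ≥ $525,000 → met
3. vehicle safety inspection 129 days ago vs limit 120 → not met
4. cargo insurance $150,000 < $350,000 → not met
5. condition 'operates vehicles over 26,000 lbs' holds; hazmat security assessment 142 days ago vs limit 120 → not met
6. BMC-84 surety bond $80,000 < $85,000 → not met
7. accident register present → met
8. drug-and-alcohol testing policy absent → not met
9. condition 'crosses state lines' holds; certified hazmat drivers 0 < 3 → not met
Not met: 1, 3, 4, 5, 6, 8, 9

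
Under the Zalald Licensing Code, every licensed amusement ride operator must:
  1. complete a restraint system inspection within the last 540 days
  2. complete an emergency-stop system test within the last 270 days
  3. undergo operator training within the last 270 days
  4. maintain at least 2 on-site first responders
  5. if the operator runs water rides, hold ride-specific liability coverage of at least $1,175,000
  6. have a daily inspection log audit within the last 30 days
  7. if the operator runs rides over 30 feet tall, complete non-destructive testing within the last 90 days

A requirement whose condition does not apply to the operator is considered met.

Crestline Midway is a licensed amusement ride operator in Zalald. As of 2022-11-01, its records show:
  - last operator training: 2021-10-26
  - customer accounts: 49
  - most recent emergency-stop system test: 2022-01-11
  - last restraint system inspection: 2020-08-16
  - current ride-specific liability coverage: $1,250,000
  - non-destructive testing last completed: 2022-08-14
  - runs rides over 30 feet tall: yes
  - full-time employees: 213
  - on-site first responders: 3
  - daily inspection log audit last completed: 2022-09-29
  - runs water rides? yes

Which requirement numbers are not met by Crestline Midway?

1. restraint system inspection 807 days ago vs limit 540 → not met
2. emergency-stop system test 294 days ago vs limit 270 → not met
3. operator training 371 days ago vs limit 270 → not met
4. on-site first responders 3 ≥ 2 → met
5. condition 'runs water rides' holds; ride-specific liability coverage $1,250,000 ≥ $1,175,000 → met
6. daily inspection log audit 33 days ago vs limit 30 → not met
7. condition 'runs rides over 30 feet tall' holds; non-destructive testing 79 days ago vs limit 90 → met
Not met: 1, 2, 3, 6

1, 2, 3, 6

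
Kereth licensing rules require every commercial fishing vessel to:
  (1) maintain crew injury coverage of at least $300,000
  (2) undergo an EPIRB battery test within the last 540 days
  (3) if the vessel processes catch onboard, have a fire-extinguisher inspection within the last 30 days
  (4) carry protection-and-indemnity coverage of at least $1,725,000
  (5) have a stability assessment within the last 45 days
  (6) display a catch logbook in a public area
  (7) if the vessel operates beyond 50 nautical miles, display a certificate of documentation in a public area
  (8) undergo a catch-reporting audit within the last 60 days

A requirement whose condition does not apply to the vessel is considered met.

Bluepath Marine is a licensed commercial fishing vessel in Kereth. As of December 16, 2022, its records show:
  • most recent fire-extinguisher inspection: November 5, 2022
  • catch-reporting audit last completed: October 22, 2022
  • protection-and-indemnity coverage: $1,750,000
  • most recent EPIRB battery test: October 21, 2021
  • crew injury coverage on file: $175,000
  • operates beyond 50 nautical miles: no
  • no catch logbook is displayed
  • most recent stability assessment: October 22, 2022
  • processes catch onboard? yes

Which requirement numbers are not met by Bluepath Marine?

1, 3, 5, 6

1. crew injury coverage $175,000 < $300,000 → not met
2. EPIRB battery test 421 days ago vs limit 540 → met
3. condition 'processes catch onboard' holds; fire-extinguisher inspection 41 days ago vs limit 30 → not met
4. protection-and-indemnity coverage $1,750,000 ≥ $1,725,000 → met
5. stability assessment 55 days ago vs limit 45 → not met
6. catch logbook absent → not met
7. condition 'operates beyond 50 nautical miles' does not hold → requirement n/a → met
8. catch-reporting audit 55 days ago vs limit 60 → met
Not met: 1, 3, 5, 6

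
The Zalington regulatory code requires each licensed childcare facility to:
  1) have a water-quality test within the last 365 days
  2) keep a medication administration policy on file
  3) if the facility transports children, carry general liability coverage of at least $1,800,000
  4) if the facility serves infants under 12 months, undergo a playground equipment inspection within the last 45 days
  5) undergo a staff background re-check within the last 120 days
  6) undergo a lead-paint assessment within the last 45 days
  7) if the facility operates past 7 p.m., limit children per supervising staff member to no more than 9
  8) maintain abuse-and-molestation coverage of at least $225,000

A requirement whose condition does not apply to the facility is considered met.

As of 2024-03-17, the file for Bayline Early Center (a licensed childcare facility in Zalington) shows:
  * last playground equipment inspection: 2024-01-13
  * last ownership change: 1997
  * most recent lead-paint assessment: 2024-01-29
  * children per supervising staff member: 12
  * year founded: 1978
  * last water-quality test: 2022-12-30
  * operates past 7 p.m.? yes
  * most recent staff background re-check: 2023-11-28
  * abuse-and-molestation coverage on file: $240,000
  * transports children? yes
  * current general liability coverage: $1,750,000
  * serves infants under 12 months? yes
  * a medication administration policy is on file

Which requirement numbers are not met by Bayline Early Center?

1, 3, 4, 6, 7

1. water-quality test 443 days ago vs limit 365 → not met
2. medication administration policy present → met
3. condition 'transports children' holds; general liability coverage $1,750,000 < $1,800,000 → not met
4. condition 'serves infants under 12 months' holds; playground equipment inspection 64 days ago vs limit 45 → not met
5. staff background re-check 110 days ago vs limit 120 → met
6. lead-paint assessment 48 days ago vs limit 45 → not met
7. condition 'operates past 7 p.m.' holds; children per supervising staff member 12 > 9 → not met
8. abuse-and-molestation coverage $240,000 ≥ $225,000 → met
Not met: 1, 3, 4, 6, 7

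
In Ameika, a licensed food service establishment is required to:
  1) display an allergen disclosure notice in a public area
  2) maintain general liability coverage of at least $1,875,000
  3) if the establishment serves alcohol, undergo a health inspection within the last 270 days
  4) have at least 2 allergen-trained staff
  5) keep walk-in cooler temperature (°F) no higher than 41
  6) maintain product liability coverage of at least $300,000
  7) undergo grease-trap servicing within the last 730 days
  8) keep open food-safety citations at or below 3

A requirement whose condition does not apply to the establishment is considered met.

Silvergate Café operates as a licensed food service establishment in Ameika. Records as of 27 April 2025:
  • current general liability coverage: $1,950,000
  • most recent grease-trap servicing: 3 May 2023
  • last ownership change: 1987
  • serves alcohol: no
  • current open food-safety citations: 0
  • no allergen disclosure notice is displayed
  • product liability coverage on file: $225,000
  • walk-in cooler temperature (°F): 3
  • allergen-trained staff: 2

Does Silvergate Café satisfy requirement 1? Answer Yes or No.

1. allergen disclosure notice absent → not met

No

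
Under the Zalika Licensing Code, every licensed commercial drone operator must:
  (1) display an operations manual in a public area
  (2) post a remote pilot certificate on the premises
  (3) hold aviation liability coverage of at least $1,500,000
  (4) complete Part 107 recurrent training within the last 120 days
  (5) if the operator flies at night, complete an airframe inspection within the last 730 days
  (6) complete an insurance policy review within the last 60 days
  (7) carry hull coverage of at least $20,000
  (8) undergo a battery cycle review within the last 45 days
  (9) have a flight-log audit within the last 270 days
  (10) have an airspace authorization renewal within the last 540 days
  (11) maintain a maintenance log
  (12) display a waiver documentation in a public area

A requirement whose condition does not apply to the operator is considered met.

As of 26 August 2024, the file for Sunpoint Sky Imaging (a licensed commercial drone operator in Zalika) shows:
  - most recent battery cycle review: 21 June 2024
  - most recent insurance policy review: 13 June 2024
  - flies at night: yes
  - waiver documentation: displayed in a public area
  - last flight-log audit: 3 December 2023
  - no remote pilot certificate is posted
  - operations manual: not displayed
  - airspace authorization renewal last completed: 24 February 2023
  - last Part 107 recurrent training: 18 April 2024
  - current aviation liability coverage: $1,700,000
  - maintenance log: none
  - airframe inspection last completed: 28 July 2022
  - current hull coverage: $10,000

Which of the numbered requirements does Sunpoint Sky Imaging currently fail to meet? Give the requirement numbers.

1, 2, 4, 5, 6, 7, 8, 10, 11

1. operations manual absent → not met
2. remote pilot certificate absent → not met
3. aviation liability coverage $1,700,000 ≥ $1,500,000 → met
4. Part 107 recurrent training 130 days ago vs limit 120 → not met
5. condition 'flies at night' holds; airframe inspection 760 days ago vs limit 730 → not met
6. insurance policy review 74 days ago vs limit 60 → not met
7. hull coverage $10,000 < $20,000 → not met
8. battery cycle review 66 days ago vs limit 45 → not met
9. flight-log audit 267 days ago vs limit 270 → met
10. airspace authorization renewal 549 days ago vs limit 540 → not met
11. maintenance log absent → not met
12. waiver documentation present → met
Not met: 1, 2, 4, 5, 6, 7, 8, 10, 11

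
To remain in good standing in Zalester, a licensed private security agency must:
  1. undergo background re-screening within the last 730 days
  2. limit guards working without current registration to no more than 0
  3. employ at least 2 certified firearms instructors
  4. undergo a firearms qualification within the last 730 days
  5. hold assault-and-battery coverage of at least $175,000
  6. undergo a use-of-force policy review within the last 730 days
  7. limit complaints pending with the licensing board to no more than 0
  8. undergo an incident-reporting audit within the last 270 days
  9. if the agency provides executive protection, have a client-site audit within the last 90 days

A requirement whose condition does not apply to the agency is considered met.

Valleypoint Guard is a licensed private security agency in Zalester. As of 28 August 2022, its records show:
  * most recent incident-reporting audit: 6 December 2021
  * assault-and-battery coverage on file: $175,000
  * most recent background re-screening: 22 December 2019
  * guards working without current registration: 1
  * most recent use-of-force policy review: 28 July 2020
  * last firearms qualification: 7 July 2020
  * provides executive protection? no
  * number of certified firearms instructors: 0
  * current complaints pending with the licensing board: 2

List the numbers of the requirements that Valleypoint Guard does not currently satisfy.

1, 2, 3, 4, 6, 7

1. background re-screening 980 days ago vs limit 730 → not met
2. guards working without current registration 1 > 0 → not met
3. certified firearms instructors 0 < 2 → not met
4. firearms qualification 782 days ago vs limit 730 → not met
5. assault-and-battery coverage $175,000 ≥ $175,000 → met
6. use-of-force policy review 761 days ago vs limit 730 → not met
7. complaints pending with the licensing board 2 > 0 → not met
8. incident-reporting audit 265 days ago vs limit 270 → met
9. condition 'provides executive protection' does not hold → requirement n/a → met
Not met: 1, 2, 3, 4, 6, 7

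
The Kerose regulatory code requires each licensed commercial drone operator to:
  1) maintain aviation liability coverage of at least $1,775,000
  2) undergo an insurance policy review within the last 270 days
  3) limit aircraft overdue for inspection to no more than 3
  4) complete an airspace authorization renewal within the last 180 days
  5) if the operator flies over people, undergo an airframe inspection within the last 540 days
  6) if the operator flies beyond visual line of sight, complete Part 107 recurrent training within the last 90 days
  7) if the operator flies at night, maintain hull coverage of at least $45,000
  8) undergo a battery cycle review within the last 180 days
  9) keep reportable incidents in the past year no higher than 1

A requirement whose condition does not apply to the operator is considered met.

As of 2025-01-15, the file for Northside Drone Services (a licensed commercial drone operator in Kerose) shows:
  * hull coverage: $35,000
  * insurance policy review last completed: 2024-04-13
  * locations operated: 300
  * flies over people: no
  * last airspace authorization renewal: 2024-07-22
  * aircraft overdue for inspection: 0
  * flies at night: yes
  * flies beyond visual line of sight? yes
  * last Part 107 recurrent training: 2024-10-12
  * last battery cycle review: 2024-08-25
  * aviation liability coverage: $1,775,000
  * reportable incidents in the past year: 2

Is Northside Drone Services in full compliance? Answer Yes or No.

1. aviation liability coverage $1,775,000 ≥ $1,775,000 → met
2. insurance policy review 277 days ago vs limit 270 → not met
3. aircraft overdue for inspection 0 ≤ 3 → met
4. airspace authorization renewal 177 days ago vs limit 180 → met
5. condition 'flies over people' does not hold → requirement n/a → met
6. condition 'flies beyond visual line of sight' holds; Part 107 recurrent training 95 days ago vs limit 90 → not met
7. condition 'flies at night' holds; hull coverage $35,000 < $45,000 → not met
8. battery cycle review 143 days ago vs limit 180 → met
9. reportable incidents in the past year 2 > 1 → not met
Not met: 2, 6, 7, 9

No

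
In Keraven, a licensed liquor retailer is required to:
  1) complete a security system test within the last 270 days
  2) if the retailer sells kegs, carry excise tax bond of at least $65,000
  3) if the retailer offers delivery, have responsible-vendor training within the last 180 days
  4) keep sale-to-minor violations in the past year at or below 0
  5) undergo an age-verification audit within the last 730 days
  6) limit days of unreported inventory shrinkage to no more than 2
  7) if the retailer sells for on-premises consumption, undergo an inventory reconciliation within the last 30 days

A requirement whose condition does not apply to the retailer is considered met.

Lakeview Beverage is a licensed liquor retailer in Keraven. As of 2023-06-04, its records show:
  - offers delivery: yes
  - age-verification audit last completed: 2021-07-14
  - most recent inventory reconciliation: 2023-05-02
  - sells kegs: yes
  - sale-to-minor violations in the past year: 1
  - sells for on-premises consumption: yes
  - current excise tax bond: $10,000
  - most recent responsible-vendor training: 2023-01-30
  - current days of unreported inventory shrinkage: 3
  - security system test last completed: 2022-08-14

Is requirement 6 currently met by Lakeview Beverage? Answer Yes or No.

No

6. days of unreported inventory shrinkage 3 > 2 → not met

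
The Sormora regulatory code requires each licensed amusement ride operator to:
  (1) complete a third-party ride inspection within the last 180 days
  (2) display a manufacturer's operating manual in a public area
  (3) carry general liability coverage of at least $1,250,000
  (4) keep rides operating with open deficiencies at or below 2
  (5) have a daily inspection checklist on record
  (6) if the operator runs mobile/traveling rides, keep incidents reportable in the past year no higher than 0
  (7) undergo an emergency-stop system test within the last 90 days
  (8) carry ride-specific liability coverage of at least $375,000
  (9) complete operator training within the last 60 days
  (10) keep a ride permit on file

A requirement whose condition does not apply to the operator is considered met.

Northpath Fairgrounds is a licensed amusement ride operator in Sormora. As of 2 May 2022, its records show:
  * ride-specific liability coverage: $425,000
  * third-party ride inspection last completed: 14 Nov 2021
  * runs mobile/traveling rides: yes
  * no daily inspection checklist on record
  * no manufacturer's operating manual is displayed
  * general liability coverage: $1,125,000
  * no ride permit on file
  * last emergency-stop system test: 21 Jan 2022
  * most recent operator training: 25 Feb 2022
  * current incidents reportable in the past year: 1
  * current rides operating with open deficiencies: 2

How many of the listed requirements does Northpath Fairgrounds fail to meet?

7

1. third-party ride inspection 169 days ago vs limit 180 → met
2. manufacturer's operating manual absent → not met
3. general liability coverage $1,125,000 < $1,250,000 → not met
4. rides operating with open deficiencies 2 ≤ 2 → met
5. daily inspection checklist absent → not met
6. condition 'runs mobile/traveling rides' holds; incidents reportable in the past year 1 > 0 → not met
7. emergency-stop system test 101 days ago vs limit 90 → not met
8. ride-specific liability coverage $425,000 ≥ $375,000 → met
9. operator training 66 days ago vs limit 60 → not met
10. ride permit absent → not met
Not met: 7 of 10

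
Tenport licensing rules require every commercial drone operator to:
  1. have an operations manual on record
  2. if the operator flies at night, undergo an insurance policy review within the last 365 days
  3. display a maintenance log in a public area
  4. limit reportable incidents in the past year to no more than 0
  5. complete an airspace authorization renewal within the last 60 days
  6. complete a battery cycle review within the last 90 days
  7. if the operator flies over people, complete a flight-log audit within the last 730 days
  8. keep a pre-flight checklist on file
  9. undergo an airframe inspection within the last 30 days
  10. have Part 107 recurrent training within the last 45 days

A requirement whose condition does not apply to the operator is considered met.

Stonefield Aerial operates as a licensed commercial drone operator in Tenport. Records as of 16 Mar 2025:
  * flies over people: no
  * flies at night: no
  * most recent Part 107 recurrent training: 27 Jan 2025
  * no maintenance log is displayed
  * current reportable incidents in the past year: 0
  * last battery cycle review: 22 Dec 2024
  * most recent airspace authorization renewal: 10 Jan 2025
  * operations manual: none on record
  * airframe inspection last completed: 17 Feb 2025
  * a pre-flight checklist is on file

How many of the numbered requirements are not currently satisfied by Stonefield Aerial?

4

1. operations manual absent → not met
2. condition 'flies at night' does not hold → requirement n/a → met
3. maintenance log absent → not met
4. reportable incidents in the past year 0 ≤ 0 → met
5. airspace authorization renewal 65 days ago vs limit 60 → not met
6. battery cycle review 84 days ago vs limit 90 → met
7. condition 'flies over people' does not hold → requirement n/a → met
8. pre-flight checklist present → met
9. airframe inspection 27 days ago vs limit 30 → met
10. Part 107 recurrent training 48 days ago vs limit 45 → not met
Not met: 4 of 10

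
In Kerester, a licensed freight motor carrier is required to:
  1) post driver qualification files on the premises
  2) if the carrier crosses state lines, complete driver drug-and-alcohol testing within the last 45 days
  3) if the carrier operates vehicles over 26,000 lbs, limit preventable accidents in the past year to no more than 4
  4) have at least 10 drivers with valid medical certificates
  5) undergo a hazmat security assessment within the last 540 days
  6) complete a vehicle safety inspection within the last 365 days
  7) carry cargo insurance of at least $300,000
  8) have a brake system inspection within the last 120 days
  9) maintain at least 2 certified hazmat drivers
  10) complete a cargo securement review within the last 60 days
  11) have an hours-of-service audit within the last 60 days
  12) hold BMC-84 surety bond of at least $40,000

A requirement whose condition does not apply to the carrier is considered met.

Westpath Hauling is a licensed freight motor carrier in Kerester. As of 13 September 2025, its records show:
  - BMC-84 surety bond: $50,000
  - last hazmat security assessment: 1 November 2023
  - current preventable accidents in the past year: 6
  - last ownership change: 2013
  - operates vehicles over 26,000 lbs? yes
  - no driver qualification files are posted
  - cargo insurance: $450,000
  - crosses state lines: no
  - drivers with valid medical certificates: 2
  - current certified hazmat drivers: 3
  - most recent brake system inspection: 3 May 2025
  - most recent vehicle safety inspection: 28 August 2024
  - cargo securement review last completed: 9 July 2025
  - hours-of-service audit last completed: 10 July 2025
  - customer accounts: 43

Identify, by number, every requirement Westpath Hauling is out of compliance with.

1, 3, 4, 5, 6, 8, 10, 11

1. driver qualification files absent → not met
2. condition 'crosses state lines' does not hold → requirement n/a → met
3. condition 'operates vehicles over 26,000 lbs' holds; preventable accidents in the past year 6 > 4 → not met
4. drivers with valid medical certificates 2 < 10 → not met
5. hazmat security assessment 682 days ago vs limit 540 → not met
6. vehicle safety inspection 381 days ago vs limit 365 → not met
7. cargo insurance $450,000 ≥ $300,000 → met
8. brake system inspection 133 days ago vs limit 120 → not met
9. certified hazmat drivers 3 ≥ 2 → met
10. cargo securement review 66 days ago vs limit 60 → not met
11. hours-of-service audit 65 days ago vs limit 60 → not met
12. BMC-84 surety bond $50,000 ≥ $40,000 → met
Not met: 1, 3, 4, 5, 6, 8, 10, 11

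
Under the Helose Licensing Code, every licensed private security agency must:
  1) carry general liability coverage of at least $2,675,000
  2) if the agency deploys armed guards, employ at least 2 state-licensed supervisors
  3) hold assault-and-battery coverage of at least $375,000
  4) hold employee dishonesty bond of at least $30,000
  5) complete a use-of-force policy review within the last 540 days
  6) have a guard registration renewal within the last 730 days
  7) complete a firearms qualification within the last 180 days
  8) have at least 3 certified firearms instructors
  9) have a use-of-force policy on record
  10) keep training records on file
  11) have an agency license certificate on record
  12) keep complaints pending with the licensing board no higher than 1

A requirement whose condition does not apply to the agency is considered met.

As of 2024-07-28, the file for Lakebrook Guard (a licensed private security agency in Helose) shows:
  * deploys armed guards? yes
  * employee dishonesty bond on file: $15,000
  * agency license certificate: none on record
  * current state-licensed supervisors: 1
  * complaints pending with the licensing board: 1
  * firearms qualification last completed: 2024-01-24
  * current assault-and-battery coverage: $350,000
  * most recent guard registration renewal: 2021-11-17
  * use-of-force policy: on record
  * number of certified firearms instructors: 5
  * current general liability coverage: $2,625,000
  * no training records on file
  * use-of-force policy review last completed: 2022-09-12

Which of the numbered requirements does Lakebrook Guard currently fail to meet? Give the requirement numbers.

1, 2, 3, 4, 5, 6, 7, 10, 11

1. general liability coverage $2,625,000 < $2,675,000 → not met
2. condition 'deploys armed guards' holds; state-licensed supervisors 1 < 2 → not met
3. assault-and-battery coverage $350,000 < $375,000 → not met
4. employee dishonesty bond $15,000 < $30,000 → not met
5. use-of-force policy review 685 days ago vs limit 540 → not met
6. guard registration renewal 984 days ago vs limit 730 → not met
7. firearms qualification 186 days ago vs limit 180 → not met
8. certified firearms instructors 5 ≥ 3 → met
9. use-of-force policy present → met
10. training records absent → not met
11. agency license certificate absent → not met
12. complaints pending with the licensing board 1 ≤ 1 → met
Not met: 1, 2, 3, 4, 5, 6, 7, 10, 11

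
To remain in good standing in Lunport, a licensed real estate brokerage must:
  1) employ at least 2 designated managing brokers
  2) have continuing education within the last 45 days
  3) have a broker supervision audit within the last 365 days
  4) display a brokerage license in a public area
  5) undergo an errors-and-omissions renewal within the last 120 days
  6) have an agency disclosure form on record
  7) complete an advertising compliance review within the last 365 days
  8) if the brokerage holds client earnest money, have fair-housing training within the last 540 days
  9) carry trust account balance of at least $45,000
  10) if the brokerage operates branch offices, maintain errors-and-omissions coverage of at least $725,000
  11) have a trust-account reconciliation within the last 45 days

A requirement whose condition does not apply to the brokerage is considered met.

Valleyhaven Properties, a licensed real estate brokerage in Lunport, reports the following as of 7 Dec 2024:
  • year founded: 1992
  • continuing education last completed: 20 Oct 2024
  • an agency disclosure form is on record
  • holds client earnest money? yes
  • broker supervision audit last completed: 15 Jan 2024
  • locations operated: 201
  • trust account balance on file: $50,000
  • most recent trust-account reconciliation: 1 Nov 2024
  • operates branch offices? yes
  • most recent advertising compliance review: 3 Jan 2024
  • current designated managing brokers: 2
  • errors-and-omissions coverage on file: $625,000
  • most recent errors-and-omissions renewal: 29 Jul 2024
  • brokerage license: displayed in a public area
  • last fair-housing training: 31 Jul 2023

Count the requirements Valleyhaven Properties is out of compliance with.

3

1. designated managing brokers 2 ≥ 2 → met
2. continuing education 48 days ago vs limit 45 → not met
3. broker supervision audit 327 days ago vs limit 365 → met
4. brokerage license present → met
5. errors-and-omissions renewal 131 days ago vs limit 120 → not met
6. agency disclosure form present → met
7. advertising compliance review 339 days ago vs limit 365 → met
8. condition 'holds client earnest money' holds; fair-housing training 495 days ago vs limit 540 → met
9. trust account balance $50,000 ≥ $45,000 → met
10. condition 'operates branch offices' holds; errors-and-omissions coverage $625,000 < $725,000 → not met
11. trust-account reconciliation 36 days ago vs limit 45 → met
Not met: 3 of 11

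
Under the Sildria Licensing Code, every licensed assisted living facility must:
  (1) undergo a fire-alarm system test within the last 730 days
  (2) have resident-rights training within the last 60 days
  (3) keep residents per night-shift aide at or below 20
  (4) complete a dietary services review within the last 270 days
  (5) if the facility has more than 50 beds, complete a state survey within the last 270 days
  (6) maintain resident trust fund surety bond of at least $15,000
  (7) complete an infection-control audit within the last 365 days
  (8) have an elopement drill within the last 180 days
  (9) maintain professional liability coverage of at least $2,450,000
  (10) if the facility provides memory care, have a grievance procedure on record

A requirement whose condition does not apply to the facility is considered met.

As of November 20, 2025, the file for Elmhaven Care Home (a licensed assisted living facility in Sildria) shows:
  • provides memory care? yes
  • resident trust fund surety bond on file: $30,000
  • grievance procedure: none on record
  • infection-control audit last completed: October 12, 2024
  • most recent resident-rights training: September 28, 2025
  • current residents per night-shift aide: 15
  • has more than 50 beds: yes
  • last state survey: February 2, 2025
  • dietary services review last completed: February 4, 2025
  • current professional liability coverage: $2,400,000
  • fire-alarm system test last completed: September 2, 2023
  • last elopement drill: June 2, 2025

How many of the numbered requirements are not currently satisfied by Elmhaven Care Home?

6

1. fire-alarm system test 810 days ago vs limit 730 → not met
2. resident-rights training 53 days ago vs limit 60 → met
3. residents per night-shift aide 15 ≤ 20 → met
4. dietary services review 289 days ago vs limit 270 → not met
5. condition 'has more than 50 beds' holds; state survey 291 days ago vs limit 270 → not met
6. resident trust fund surety bond $30,000 ≥ $15,000 → met
7. infection-control audit 404 days ago vs limit 365 → not met
8. elopement drill 171 days ago vs limit 180 → met
9. professional liability coverage $2,400,000 < $2,450,000 → not met
10. condition 'provides memory care' holds; grievance procedure absent → not met
Not met: 6 of 10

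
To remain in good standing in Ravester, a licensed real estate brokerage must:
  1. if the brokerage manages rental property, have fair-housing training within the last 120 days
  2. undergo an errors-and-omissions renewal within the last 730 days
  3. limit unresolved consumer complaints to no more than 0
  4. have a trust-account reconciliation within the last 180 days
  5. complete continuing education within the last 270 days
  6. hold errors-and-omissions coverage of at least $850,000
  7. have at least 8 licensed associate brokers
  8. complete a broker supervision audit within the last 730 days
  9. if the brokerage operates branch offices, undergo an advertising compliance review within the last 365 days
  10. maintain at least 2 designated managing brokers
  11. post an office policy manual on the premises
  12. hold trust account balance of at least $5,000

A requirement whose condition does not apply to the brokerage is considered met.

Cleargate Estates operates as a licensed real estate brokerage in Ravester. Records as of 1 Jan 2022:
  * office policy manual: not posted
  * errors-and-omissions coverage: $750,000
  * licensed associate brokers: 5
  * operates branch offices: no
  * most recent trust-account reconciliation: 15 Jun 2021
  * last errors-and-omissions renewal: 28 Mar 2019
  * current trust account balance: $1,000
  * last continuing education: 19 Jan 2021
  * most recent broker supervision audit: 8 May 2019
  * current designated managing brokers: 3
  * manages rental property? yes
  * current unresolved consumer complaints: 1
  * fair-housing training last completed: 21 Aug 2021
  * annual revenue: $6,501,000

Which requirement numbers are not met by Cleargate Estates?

1. condition 'manages rental property' holds; fair-housing training 133 days ago vs limit 120 → not met
2. errors-and-omissions renewal 1010 days ago vs limit 730 → not met
3. unresolved consumer complaints 1 > 0 → not met
4. trust-account reconciliation 200 days ago vs limit 180 → not met
5. continuing education 347 days ago vs limit 270 → not met
6. errors-and-omissions coverage $750,000 < $850,000 → not met
7. licensed associate brokers 5 < 8 → not met
8. broker supervision audit 969 days ago vs limit 730 → not met
9. condition 'operates branch offices' does not hold → requirement n/a → met
10. designated managing brokers 3 ≥ 2 → met
11. office policy manual absent → not met
12. trust account balance $1,000 < $5,000 → not met
Not met: 1, 2, 3, 4, 5, 6, 7, 8, 11, 12

1, 2, 3, 4, 5, 6, 7, 8, 11, 12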